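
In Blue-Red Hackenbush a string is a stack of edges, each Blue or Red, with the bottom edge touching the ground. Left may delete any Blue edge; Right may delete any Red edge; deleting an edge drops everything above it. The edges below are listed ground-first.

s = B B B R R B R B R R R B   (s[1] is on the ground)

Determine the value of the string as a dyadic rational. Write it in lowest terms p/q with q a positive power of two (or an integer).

Recurse on prefixes of the 12-edge string B B B R R B R B R R R B:
G_1 [B]  L=[0]  R=[none]  = 1
G_2 [BB]  L=[0 1]  R=[none]  = 2
G_3 [BBB]  L=[0 1 2]  R=[none]  = 3
G_4 [BBBR]  L=[0 1 2]  R=[3]  = 5/2
G_5 [BBBRR]  L=[0 1 2]  R=[5/2 3]  = 9/4
G_6 [BBBRRB]  L=[0 1 2 9/4]  R=[5/2 3]  = 19/8
G_7 [BBBRRBR]  L=[0 1 2 9/4]  R=[19/8 5/2 3]  = 37/16
G_8 [BBBRRBRB]  L=[0 1 2 9/4 37/16]  R=[19/8 5/2 3]  = 75/32
G_9 [BBBRRBRBR]  L=[0 1 2 9/4 37/16]  R=[75/32 19/8 5/2 3]  = 149/64
G_10 [BBBRRBRBRR]  L=[0 1 2 9/4 37/16]  R=[149/64 75/32 19/8 5/2 3]  = 297/128
G_11 [BBBRRBRBRRR]  L=[0 1 2 9/4 37/16]  R=[297/128 149/64 75/32 19/8 5/2 3]  = 593/256
G_12 [BBBRRBRBRRRB]  L=[0 1 2 9/4 37/16 593/256]  R=[297/128 149/64 75/32 19/8 5/2 3]  = 1187/512

1187/512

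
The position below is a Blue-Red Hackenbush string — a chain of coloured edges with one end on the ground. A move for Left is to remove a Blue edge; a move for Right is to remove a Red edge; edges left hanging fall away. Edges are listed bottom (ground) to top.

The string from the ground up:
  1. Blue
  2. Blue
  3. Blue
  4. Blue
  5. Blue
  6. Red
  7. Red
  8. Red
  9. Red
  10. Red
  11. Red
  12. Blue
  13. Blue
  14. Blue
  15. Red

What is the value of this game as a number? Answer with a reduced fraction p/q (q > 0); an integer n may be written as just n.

Recurse on prefixes of the 15-edge string Blue Blue Blue Blue Blue Red Red Red Red Red Red Blue Blue Blue Red:
edge 1 of 15 (Blue): { 0 |  } ⇒ 1
edge 2 of 15 (Blue): { 0,1 |  } ⇒ 2
edge 3 of 15 (Blue): { 0,1,2 |  } ⇒ 3
edge 4 of 15 (Blue): { 0,1,2,3 |  } ⇒ 4
edge 5 of 15 (Blue): { 0,1,2,3,4 |  } ⇒ 5
edge 6 of 15 (Red): { 0,1,2,3,4 | 5 } ⇒ 9/2
edge 7 of 15 (Red): { 0,1,2,3,4 | 9/2,5 } ⇒ 17/4
edge 8 of 15 (Red): { 0,1,2,3,4 | 17/4,9/2,5 } ⇒ 33/8
edge 9 of 15 (Red): { 0,1,2,3,4 | 33/8,17/4,9/2,5 } ⇒ 65/16
edge 10 of 15 (Red): { 0,1,2,3,4 | 65/16,33/8,17/4,9/2,5 } ⇒ 129/32
edge 11 of 15 (Red): { 0,1,2,3,4 | 129/32,65/16,33/8,17/4,9/2,5 } ⇒ 257/64
edge 12 of 15 (Blue): { 0,1,2,3,4,257/64 | 129/32,65/16,33/8,17/4,9/2,5 } ⇒ 515/128
edge 13 of 15 (Blue): { 0,1,2,3,4,257/64,515/128 | 129/32,65/16,33/8,17/4,9/2,5 } ⇒ 1031/256
edge 14 of 15 (Blue): { 0,1,2,3,4,257/64,515/128,1031/256 | 129/32,65/16,33/8,17/4,9/2,5 } ⇒ 2063/512
edge 15 of 15 (Red): { 0,1,2,3,4,257/64,515/128,1031/256 | 2063/512,129/32,65/16,33/8,17/4,9/2,5 } ⇒ 4125/1024

4125/1024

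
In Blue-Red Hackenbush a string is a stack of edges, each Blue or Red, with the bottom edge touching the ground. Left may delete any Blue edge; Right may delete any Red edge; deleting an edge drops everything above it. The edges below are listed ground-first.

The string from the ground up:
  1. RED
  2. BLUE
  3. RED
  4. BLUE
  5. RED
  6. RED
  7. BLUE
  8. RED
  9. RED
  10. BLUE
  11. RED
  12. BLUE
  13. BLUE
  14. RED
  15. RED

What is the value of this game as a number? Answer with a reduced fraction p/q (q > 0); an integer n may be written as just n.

-11687/16384

Recurse on prefixes of the 15-edge string RED BLUE RED BLUE RED RED BLUE RED RED BLUE RED BLUE BLUE RED RED:
R: Left { · }, Right { 0 } → simplest -1
RB: Left { -1 }, Right { 0 } → simplest -1/2
RBR: Left { -1 }, Right { -1/2 0 } → simplest -3/4
RBRB: Left { -1 -3/4 }, Right { -1/2 0 } → simplest -5/8
RBRBR: Left { -1 -3/4 }, Right { -5/8 -1/2 0 } → simplest -11/16
RBRBRR: Left { -1 -3/4 }, Right { -11/16 -5/8 -1/2 0 } → simplest -23/32
RBRBRRB: Left { -1 -3/4 -23/32 }, Right { -11/16 -5/8 -1/2 0 } → simplest -45/64
RBRBRRBR: Left { -1 -3/4 -23/32 }, Right { -45/64 -11/16 -5/8 -1/2 0 } → simplest -91/128
RBRBRRBRR: Left { -1 -3/4 -23/32 }, Right { -91/128 -45/64 -11/16 -5/8 -1/2 0 } → simplest -183/256
RBRBRRBRRB: Left { -1 -3/4 -23/32 -183/256 }, Right { -91/128 -45/64 -11/16 -5/8 -1/2 0 } → simplest -365/512
RBRBRRBRRBR: Left { -1 -3/4 -23/32 -183/256 }, Right { -365/512 -91/128 -45/64 -11/16 -5/8 -1/2 0 } → simplest -731/1024
RBRBRRBRRBRB: Left { -1 -3/4 -23/32 -183/256 -731/1024 }, Right { -365/512 -91/128 -45/64 -11/16 -5/8 -1/2 0 } → simplest -1461/2048
RBRBRRBRRBRBB: Left { -1 -3/4 -23/32 -183/256 -731/1024 -1461/2048 }, Right { -365/512 -91/128 -45/64 -11/16 -5/8 -1/2 0 } → simplest -2921/4096
RBRBRRBRRBRBBR: Left { -1 -3/4 -23/32 -183/256 -731/1024 -1461/2048 }, Right { -2921/4096 -365/512 -91/128 -45/64 -11/16 -5/8 -1/2 0 } → simplest -5843/8192
RBRBRRBRRBRBBRR: Left { -1 -3/4 -23/32 -183/256 -731/1024 -1461/2048 }, Right { -5843/8192 -2921/4096 -365/512 -91/128 -45/64 -11/16 -5/8 -1/2 0 } → simplest -11687/16384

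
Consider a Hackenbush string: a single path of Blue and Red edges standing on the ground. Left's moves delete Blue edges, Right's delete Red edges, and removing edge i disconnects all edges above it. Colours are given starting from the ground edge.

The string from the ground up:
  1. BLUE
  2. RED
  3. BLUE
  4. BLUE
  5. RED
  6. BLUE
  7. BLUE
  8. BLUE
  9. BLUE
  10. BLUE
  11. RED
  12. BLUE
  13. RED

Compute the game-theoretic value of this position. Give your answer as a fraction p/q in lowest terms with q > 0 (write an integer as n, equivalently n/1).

Recurse on prefixes of the 13-edge string BLUE RED BLUE BLUE RED BLUE BLUE BLUE BLUE BLUE RED BLUE RED:
B: Left { 0 }, Right { — } -> simplest 1
BR: Left { 0 }, Right { 1 } -> simplest 1/2
BRB: Left { 0 1/2 }, Right { 1 } -> simplest 3/4
BRBB: Left { 0 1/2 3/4 }, Right { 1 } -> simplest 7/8
BRBBR: Left { 0 1/2 3/4 }, Right { 7/8 1 } -> simplest 13/16
BRBBRB: Left { 0 1/2 3/4 13/16 }, Right { 7/8 1 } -> simplest 27/32
BRBBRBB: Left { 0 1/2 3/4 13/16 27/32 }, Right { 7/8 1 } -> simplest 55/64
BRBBRBBB: Left { 0 1/2 3/4 13/16 27/32 55/64 }, Right { 7/8 1 } -> simplest 111/128
BRBBRBBBB: Left { 0 1/2 3/4 13/16 27/32 55/64 111/128 }, Right { 7/8 1 } -> simplest 223/256
BRBBRBBBBB: Left { 0 1/2 3/4 13/16 27/32 55/64 111/128 223/256 }, Right { 7/8 1 } -> simplest 447/512
BRBBRBBBBBR: Left { 0 1/2 3/4 13/16 27/32 55/64 111/128 223/256 }, Right { 447/512 7/8 1 } -> simplest 893/1024
BRBBRBBBBBRB: Left { 0 1/2 3/4 13/16 27/32 55/64 111/128 223/256 893/1024 }, Right { 447/512 7/8 1 } -> simplest 1787/2048
BRBBRBBBBBRBR: Left { 0 1/2 3/4 13/16 27/32 55/64 111/128 223/256 893/1024 }, Right { 1787/2048 447/512 7/8 1 } -> simplest 3573/4096

3573/4096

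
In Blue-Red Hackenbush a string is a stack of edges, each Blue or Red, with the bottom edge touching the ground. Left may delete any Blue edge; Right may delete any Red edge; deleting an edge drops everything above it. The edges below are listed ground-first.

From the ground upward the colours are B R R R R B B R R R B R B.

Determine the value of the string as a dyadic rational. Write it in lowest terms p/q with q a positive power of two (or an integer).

395/4096

Prefix values for B R R R R B B R R R B R B via {L|R} + simplicity:
edge 1 of 13 (B): { 0 |  } → 1
edge 2 of 13 (R): { 0 | 1 } → 1/2
edge 3 of 13 (R): { 0 | 1/2 1 } → 1/4
edge 4 of 13 (R): { 0 | 1/4 1/2 1 } → 1/8
edge 5 of 13 (R): { 0 | 1/8 1/4 1/2 1 } → 1/16
edge 6 of 13 (B): { 0 1/16 | 1/8 1/4 1/2 1 } → 3/32
edge 7 of 13 (B): { 0 1/16 3/32 | 1/8 1/4 1/2 1 } → 7/64
edge 8 of 13 (R): { 0 1/16 3/32 | 7/64 1/8 1/4 1/2 1 } → 13/128
edge 9 of 13 (R): { 0 1/16 3/32 | 13/128 7/64 1/8 1/4 1/2 1 } → 25/256
edge 10 of 13 (R): { 0 1/16 3/32 | 25/256 13/128 7/64 1/8 1/4 1/2 1 } → 49/512
edge 11 of 13 (B): { 0 1/16 3/32 49/512 | 25/256 13/128 7/64 1/8 1/4 1/2 1 } → 99/1024
edge 12 of 13 (R): { 0 1/16 3/32 49/512 | 99/1024 25/256 13/128 7/64 1/8 1/4 1/2 1 } → 197/2048
edge 13 of 13 (B): { 0 1/16 3/32 49/512 197/2048 | 99/1024 25/256 13/128 7/64 1/8 1/4 1/2 1 } → 395/4096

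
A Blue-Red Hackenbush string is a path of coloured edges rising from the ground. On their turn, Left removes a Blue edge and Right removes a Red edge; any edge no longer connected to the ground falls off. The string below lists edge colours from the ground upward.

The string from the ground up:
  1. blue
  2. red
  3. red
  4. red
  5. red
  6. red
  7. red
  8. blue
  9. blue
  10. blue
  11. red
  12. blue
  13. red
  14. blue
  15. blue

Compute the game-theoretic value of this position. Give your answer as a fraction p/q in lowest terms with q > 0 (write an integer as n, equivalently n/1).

Prefix values for blue red red red red red red blue blue blue red blue red blue blue via {L|R} + simplicity:
1 of 15 · b · max L 0 · min R +∞ so 1
2 of 15 · br · max L 0 · min R 1 so 1/2
3 of 15 · brr · max L 0 · min R 1/2 so 1/4
4 of 15 · brrr · max L 0 · min R 1/4 so 1/8
5 of 15 · brrrr · max L 0 · min R 1/8 so 1/16
6 of 15 · brrrrr · max L 0 · min R 1/16 so 1/32
7 of 15 · brrrrrr · max L 0 · min R 1/32 so 1/64
8 of 15 · brrrrrrb · max L 1/64 · min R 1/32 so 3/128
9 of 15 · brrrrrrbb · max L 3/128 · min R 1/32 so 7/256
10 of 15 · brrrrrrbbb · max L 7/256 · min R 1/32 so 15/512
11 of 15 · brrrrrrbbbr · max L 7/256 · min R 15/512 so 29/1024
12 of 15 · brrrrrrbbbrb · max L 29/1024 · min R 15/512 so 59/2048
13 of 15 · brrrrrrbbbrbr · max L 29/1024 · min R 59/2048 so 117/4096
14 of 15 · brrrrrrbbbrbrb · max L 117/4096 · min R 59/2048 so 235/8192
15 of 15 · brrrrrrbbbrbrbb · max L 235/8192 · min R 59/2048 so 471/16384

471/16384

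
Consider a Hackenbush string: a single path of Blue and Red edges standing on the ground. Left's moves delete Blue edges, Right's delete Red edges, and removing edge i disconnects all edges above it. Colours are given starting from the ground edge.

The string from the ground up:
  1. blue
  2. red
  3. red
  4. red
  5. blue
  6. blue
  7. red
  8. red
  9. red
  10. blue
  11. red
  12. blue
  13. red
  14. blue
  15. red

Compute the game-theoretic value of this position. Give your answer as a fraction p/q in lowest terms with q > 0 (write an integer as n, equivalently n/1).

3157/16384

Recurse on prefixes of the 15-edge string blue red red red blue blue red red red blue red blue red blue red:
edge 1 of 15 (blue): { 0 | ∅ } so 1
edge 2 of 15 (red): { 0 | 1 } so 1/2
edge 3 of 15 (red): { 0 | 1/2, 1 } so 1/4
edge 4 of 15 (red): { 0 | 1/4, 1/2, 1 } so 1/8
edge 5 of 15 (blue): { 0, 1/8 | 1/4, 1/2, 1 } so 3/16
edge 6 of 15 (blue): { 0, 1/8, 3/16 | 1/4, 1/2, 1 } so 7/32
edge 7 of 15 (red): { 0, 1/8, 3/16 | 7/32, 1/4, 1/2, 1 } so 13/64
edge 8 of 15 (red): { 0, 1/8, 3/16 | 13/64, 7/32, 1/4, 1/2, 1 } so 25/128
edge 9 of 15 (red): { 0, 1/8, 3/16 | 25/128, 13/64, 7/32, 1/4, 1/2, 1 } so 49/256
edge 10 of 15 (blue): { 0, 1/8, 3/16, 49/256 | 25/128, 13/64, 7/32, 1/4, 1/2, 1 } so 99/512
edge 11 of 15 (red): { 0, 1/8, 3/16, 49/256 | 99/512, 25/128, 13/64, 7/32, 1/4, 1/2, 1 } so 197/1024
edge 12 of 15 (blue): { 0, 1/8, 3/16, 49/256, 197/1024 | 99/512, 25/128, 13/64, 7/32, 1/4, 1/2, 1 } so 395/2048
edge 13 of 15 (red): { 0, 1/8, 3/16, 49/256, 197/1024 | 395/2048, 99/512, 25/128, 13/64, 7/32, 1/4, 1/2, 1 } so 789/4096
edge 14 of 15 (blue): { 0, 1/8, 3/16, 49/256, 197/1024, 789/4096 | 395/2048, 99/512, 25/128, 13/64, 7/32, 1/4, 1/2, 1 } so 1579/8192
edge 15 of 15 (red): { 0, 1/8, 3/16, 49/256, 197/1024, 789/4096 | 1579/8192, 395/2048, 99/512, 25/128, 13/64, 7/32, 1/4, 1/2, 1 } so 3157/16384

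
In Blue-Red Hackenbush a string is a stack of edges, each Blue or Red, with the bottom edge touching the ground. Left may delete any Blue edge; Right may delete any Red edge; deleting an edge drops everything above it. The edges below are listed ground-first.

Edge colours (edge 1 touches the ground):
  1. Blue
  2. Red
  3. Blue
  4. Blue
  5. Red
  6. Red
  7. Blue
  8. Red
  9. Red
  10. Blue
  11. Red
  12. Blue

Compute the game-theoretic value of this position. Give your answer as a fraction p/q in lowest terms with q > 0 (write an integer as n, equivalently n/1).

step 1: add Blue to get B; options L={ 0 } R={ (no moves) } → 1
step 2: add Red to get BR; options L={ 0 } R={ 1 } → 1/2
step 3: add Blue to get BRB; options L={ 0 1/2 } R={ 1 } → 3/4
step 4: add Blue to get BRBB; options L={ 0 1/2 3/4 } R={ 1 } → 7/8
step 5: add Red to get BRBBR; options L={ 0 1/2 3/4 } R={ 7/8 1 } → 13/16
step 6: add Red to get BRBBRR; options L={ 0 1/2 3/4 } R={ 13/16 7/8 1 } → 25/32
step 7: add Blue to get BRBBRRB; options L={ 0 1/2 3/4 25/32 } R={ 13/16 7/8 1 } → 51/64
step 8: add Red to get BRBBRRBR; options L={ 0 1/2 3/4 25/32 } R={ 51/64 13/16 7/8 1 } → 101/128
step 9: add Red to get BRBBRRBRR; options L={ 0 1/2 3/4 25/32 } R={ 101/128 51/64 13/16 7/8 1 } → 201/256
step 10: add Blue to get BRBBRRBRRB; options L={ 0 1/2 3/4 25/32 201/256 } R={ 101/128 51/64 13/16 7/8 1 } → 403/512
step 11: add Red to get BRBBRRBRRBR; options L={ 0 1/2 3/4 25/32 201/256 } R={ 403/512 101/128 51/64 13/16 7/8 1 } → 805/1024
step 12: add Blue to get BRBBRRBRRBRB; options L={ 0 1/2 3/4 25/32 201/256 805/1024 } R={ 403/512 101/128 51/64 13/16 7/8 1 } → 1611/2048

1611/2048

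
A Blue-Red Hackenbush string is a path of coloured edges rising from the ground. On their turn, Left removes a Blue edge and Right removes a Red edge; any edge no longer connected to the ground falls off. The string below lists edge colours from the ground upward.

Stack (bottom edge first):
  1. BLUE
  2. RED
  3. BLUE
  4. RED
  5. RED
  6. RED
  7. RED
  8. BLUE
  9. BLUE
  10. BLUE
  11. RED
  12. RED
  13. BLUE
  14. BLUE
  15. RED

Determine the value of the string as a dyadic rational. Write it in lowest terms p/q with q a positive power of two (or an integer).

Build G(s[:k]) for k = 1..15, string s = BLUE RED BLUE RED RED RED RED BLUE BLUE BLUE RED RED BLUE BLUE RED.
G_1 [B]  L=[0]  R=[·]  — 1
G_2 [BR]  L=[0]  R=[1]  — 1/2
G_3 [BRB]  L=[0,1/2]  R=[1]  — 3/4
G_4 [BRBR]  L=[0,1/2]  R=[3/4,1]  — 5/8
G_5 [BRBRR]  L=[0,1/2]  R=[5/8,3/4,1]  — 9/16
G_6 [BRBRRR]  L=[0,1/2]  R=[9/16,5/8,3/4,1]  — 17/32
G_7 [BRBRRRR]  L=[0,1/2]  R=[17/32,9/16,5/8,3/4,1]  — 33/64
G_8 [BRBRRRRB]  L=[0,1/2,33/64]  R=[17/32,9/16,5/8,3/4,1]  — 67/128
G_9 [BRBRRRRBB]  L=[0,1/2,33/64,67/128]  R=[17/32,9/16,5/8,3/4,1]  — 135/256
G_10 [BRBRRRRBBB]  L=[0,1/2,33/64,67/128,135/256]  R=[17/32,9/16,5/8,3/4,1]  — 271/512
G_11 [BRBRRRRBBBR]  L=[0,1/2,33/64,67/128,135/256]  R=[271/512,17/32,9/16,5/8,3/4,1]  — 541/1024
G_12 [BRBRRRRBBBRR]  L=[0,1/2,33/64,67/128,135/256]  R=[541/1024,271/512,17/32,9/16,5/8,3/4,1]  — 1081/2048
G_13 [BRBRRRRBBBRRB]  L=[0,1/2,33/64,67/128,135/256,1081/2048]  R=[541/1024,271/512,17/32,9/16,5/8,3/4,1]  — 2163/4096
G_14 [BRBRRRRBBBRRBB]  L=[0,1/2,33/64,67/128,135/256,1081/2048,2163/4096]  R=[541/1024,271/512,17/32,9/16,5/8,3/4,1]  — 4327/8192
G_15 [BRBRRRRBBBRRBBR]  L=[0,1/2,33/64,67/128,135/256,1081/2048,2163/4096]  R=[4327/8192,541/1024,271/512,17/32,9/16,5/8,3/4,1]  — 8653/16384

8653/16384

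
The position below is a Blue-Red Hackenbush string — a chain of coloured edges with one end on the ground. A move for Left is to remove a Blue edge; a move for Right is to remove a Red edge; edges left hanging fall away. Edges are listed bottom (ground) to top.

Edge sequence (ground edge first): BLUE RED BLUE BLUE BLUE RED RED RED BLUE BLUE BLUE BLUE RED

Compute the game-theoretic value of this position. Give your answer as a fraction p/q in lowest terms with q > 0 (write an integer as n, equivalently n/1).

1 of 13 · B · max L 0 · min R +∞ => 1
2 of 13 · BR · max L 0 · min R 1 => 1/2
3 of 13 · BRB · max L 1/2 · min R 1 => 3/4
4 of 13 · BRBB · max L 3/4 · min R 1 => 7/8
5 of 13 · BRBBB · max L 7/8 · min R 1 => 15/16
6 of 13 · BRBBBR · max L 7/8 · min R 15/16 => 29/32
7 of 13 · BRBBBRR · max L 7/8 · min R 29/32 => 57/64
8 of 13 · BRBBBRRR · max L 7/8 · min R 57/64 => 113/128
9 of 13 · BRBBBRRRB · max L 113/128 · min R 57/64 => 227/256
10 of 13 · BRBBBRRRBB · max L 227/256 · min R 57/64 => 455/512
11 of 13 · BRBBBRRRBBB · max L 455/512 · min R 57/64 => 911/1024
12 of 13 · BRBBBRRRBBBB · max L 911/1024 · min R 57/64 => 1823/2048
13 of 13 · BRBBBRRRBBBBR · max L 911/1024 · min R 1823/2048 => 3645/4096

3645/4096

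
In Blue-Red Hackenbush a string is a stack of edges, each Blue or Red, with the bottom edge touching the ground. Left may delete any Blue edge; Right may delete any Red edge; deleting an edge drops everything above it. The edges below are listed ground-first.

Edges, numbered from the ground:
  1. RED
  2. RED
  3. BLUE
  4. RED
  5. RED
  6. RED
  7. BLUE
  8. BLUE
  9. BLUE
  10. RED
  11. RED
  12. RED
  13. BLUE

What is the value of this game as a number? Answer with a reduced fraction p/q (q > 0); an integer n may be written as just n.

Recurse on prefixes of the 13-edge string RED RED BLUE RED RED RED BLUE BLUE BLUE RED RED RED BLUE:
step 1: add RED to get R; options L={ none } R={ 0 } = -1
step 2: add RED to get RR; options L={ none } R={ -1 0 } = -2
step 3: add BLUE to get RRB; options L={ -2 } R={ -1 0 } = -3/2
step 4: add RED to get RRBR; options L={ -2 } R={ -3/2 -1 0 } = -7/4
step 5: add RED to get RRBRR; options L={ -2 } R={ -7/4 -3/2 -1 0 } = -15/8
step 6: add RED to get RRBRRR; options L={ -2 } R={ -15/8 -7/4 -3/2 -1 0 } = -31/16
step 7: add BLUE to get RRBRRRB; options L={ -2 -31/16 } R={ -15/8 -7/4 -3/2 -1 0 } = -61/32
step 8: add BLUE to get RRBRRRBB; options L={ -2 -31/16 -61/32 } R={ -15/8 -7/4 -3/2 -1 0 } = -121/64
step 9: add BLUE to get RRBRRRBBB; options L={ -2 -31/16 -61/32 -121/64 } R={ -15/8 -7/4 -3/2 -1 0 } = -241/128
step 10: add RED to get RRBRRRBBBR; options L={ -2 -31/16 -61/32 -121/64 } R={ -241/128 -15/8 -7/4 -3/2 -1 0 } = -483/256
step 11: add RED to get RRBRRRBBBRR; options L={ -2 -31/16 -61/32 -121/64 } R={ -483/256 -241/128 -15/8 -7/4 -3/2 -1 0 } = -967/512
step 12: add RED to get RRBRRRBBBRRR; options L={ -2 -31/16 -61/32 -121/64 } R={ -967/512 -483/256 -241/128 -15/8 -7/4 -3/2 -1 0 } = -1935/1024
step 13: add BLUE to get RRBRRRBBBRRRB; options L={ -2 -31/16 -61/32 -121/64 -1935/1024 } R={ -967/512 -483/256 -241/128 -15/8 -7/4 -3/2 -1 0 } = -3869/2048

-3869/2048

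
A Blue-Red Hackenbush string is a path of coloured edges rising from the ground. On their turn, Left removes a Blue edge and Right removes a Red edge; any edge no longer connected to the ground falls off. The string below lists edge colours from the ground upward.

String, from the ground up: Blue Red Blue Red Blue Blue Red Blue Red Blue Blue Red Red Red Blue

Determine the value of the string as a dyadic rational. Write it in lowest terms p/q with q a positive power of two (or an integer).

Prefix values for Blue Red Blue Red Blue Blue Red Blue Red Blue Blue Red Red Red Blue via {L|R} + simplicity:
g_1 [B]  L=[0]  R=[]  ⇒ 1
g_2 [BR]  L=[0]  R=[1]  ⇒ 1/2
g_3 [BRB]  L=[0,1/2]  R=[1]  ⇒ 3/4
g_4 [BRBR]  L=[0,1/2]  R=[3/4,1]  ⇒ 5/8
g_5 [BRBRB]  L=[0,1/2,5/8]  R=[3/4,1]  ⇒ 11/16
g_6 [BRBRBB]  L=[0,1/2,5/8,11/16]  R=[3/4,1]  ⇒ 23/32
g_7 [BRBRBBR]  L=[0,1/2,5/8,11/16]  R=[23/32,3/4,1]  ⇒ 45/64
g_8 [BRBRBBRB]  L=[0,1/2,5/8,11/16,45/64]  R=[23/32,3/4,1]  ⇒ 91/128
g_9 [BRBRBBRBR]  L=[0,1/2,5/8,11/16,45/64]  R=[91/128,23/32,3/4,1]  ⇒ 181/256
g_10 [BRBRBBRBRB]  L=[0,1/2,5/8,11/16,45/64,181/256]  R=[91/128,23/32,3/4,1]  ⇒ 363/512
g_11 [BRBRBBRBRBB]  L=[0,1/2,5/8,11/16,45/64,181/256,363/512]  R=[91/128,23/32,3/4,1]  ⇒ 727/1024
g_12 [BRBRBBRBRBBR]  L=[0,1/2,5/8,11/16,45/64,181/256,363/512]  R=[727/1024,91/128,23/32,3/4,1]  ⇒ 1453/2048
g_13 [BRBRBBRBRBBRR]  L=[0,1/2,5/8,11/16,45/64,181/256,363/512]  R=[1453/2048,727/1024,91/128,23/32,3/4,1]  ⇒ 2905/4096
g_14 [BRBRBBRBRBBRRR]  L=[0,1/2,5/8,11/16,45/64,181/256,363/512]  R=[2905/4096,1453/2048,727/1024,91/128,23/32,3/4,1]  ⇒ 5809/8192
g_15 [BRBRBBRBRBBRRRB]  L=[0,1/2,5/8,11/16,45/64,181/256,363/512,5809/8192]  R=[2905/4096,1453/2048,727/1024,91/128,23/32,3/4,1]  ⇒ 11619/16384

11619/16384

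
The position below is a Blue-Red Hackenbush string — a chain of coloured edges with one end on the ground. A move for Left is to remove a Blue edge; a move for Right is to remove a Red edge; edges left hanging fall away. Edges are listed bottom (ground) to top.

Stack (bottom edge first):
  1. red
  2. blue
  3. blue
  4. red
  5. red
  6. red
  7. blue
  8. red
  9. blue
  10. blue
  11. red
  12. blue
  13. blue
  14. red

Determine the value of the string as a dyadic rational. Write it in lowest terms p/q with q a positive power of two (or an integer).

-3731/8192

Recurse on prefixes of the 14-edge string red blue blue red red red blue red blue blue red blue blue red:
step 1: add red to get r; options L={ · } R={ 0 } => -1
step 2: add blue to get rb; options L={ -1 } R={ 0 } => -1/2
step 3: add blue to get rbb; options L={ -1 -1/2 } R={ 0 } => -1/4
step 4: add red to get rbbr; options L={ -1 -1/2 } R={ -1/4 0 } => -3/8
step 5: add red to get rbbrr; options L={ -1 -1/2 } R={ -3/8 -1/4 0 } => -7/16
step 6: add red to get rbbrrr; options L={ -1 -1/2 } R={ -7/16 -3/8 -1/4 0 } => -15/32
step 7: add blue to get rbbrrrb; options L={ -1 -1/2 -15/32 } R={ -7/16 -3/8 -1/4 0 } => -29/64
step 8: add red to get rbbrrrbr; options L={ -1 -1/2 -15/32 } R={ -29/64 -7/16 -3/8 -1/4 0 } => -59/128
step 9: add blue to get rbbrrrbrb; options L={ -1 -1/2 -15/32 -59/128 } R={ -29/64 -7/16 -3/8 -1/4 0 } => -117/256
step 10: add blue to get rbbrrrbrbb; options L={ -1 -1/2 -15/32 -59/128 -117/256 } R={ -29/64 -7/16 -3/8 -1/4 0 } => -233/512
step 11: add red to get rbbrrrbrbbr; options L={ -1 -1/2 -15/32 -59/128 -117/256 } R={ -233/512 -29/64 -7/16 -3/8 -1/4 0 } => -467/1024
step 12: add blue to get rbbrrrbrbbrb; options L={ -1 -1/2 -15/32 -59/128 -117/256 -467/1024 } R={ -233/512 -29/64 -7/16 -3/8 -1/4 0 } => -933/2048
step 13: add blue to get rbbrrrbrbbrbb; options L={ -1 -1/2 -15/32 -59/128 -117/256 -467/1024 -933/2048 } R={ -233/512 -29/64 -7/16 -3/8 -1/4 0 } => -1865/4096
step 14: add red to get rbbrrrbrbbrbbr; options L={ -1 -1/2 -15/32 -59/128 -117/256 -467/1024 -933/2048 } R={ -1865/4096 -233/512 -29/64 -7/16 -3/8 -1/4 0 } => -3731/8192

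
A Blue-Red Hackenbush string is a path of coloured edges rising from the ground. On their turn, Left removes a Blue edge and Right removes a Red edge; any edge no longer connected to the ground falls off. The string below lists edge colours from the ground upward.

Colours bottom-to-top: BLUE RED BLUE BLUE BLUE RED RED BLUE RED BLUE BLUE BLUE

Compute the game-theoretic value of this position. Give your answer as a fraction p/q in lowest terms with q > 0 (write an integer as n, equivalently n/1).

1839/2048

step 1: add BLUE to get B; options L={ 0 } R={  } = 1
step 2: add RED to get BR; options L={ 0 } R={ 1 } = 1/2
step 3: add BLUE to get BRB; options L={ 0; 1/2 } R={ 1 } = 3/4
step 4: add BLUE to get BRBB; options L={ 0; 1/2; 3/4 } R={ 1 } = 7/8
step 5: add BLUE to get BRBBB; options L={ 0; 1/2; 3/4; 7/8 } R={ 1 } = 15/16
step 6: add RED to get BRBBBR; options L={ 0; 1/2; 3/4; 7/8 } R={ 15/16; 1 } = 29/32
step 7: add RED to get BRBBBRR; options L={ 0; 1/2; 3/4; 7/8 } R={ 29/32; 15/16; 1 } = 57/64
step 8: add BLUE to get BRBBBRRB; options L={ 0; 1/2; 3/4; 7/8; 57/64 } R={ 29/32; 15/16; 1 } = 115/128
step 9: add RED to get BRBBBRRBR; options L={ 0; 1/2; 3/4; 7/8; 57/64 } R={ 115/128; 29/32; 15/16; 1 } = 229/256
step 10: add BLUE to get BRBBBRRBRB; options L={ 0; 1/2; 3/4; 7/8; 57/64; 229/256 } R={ 115/128; 29/32; 15/16; 1 } = 459/512
step 11: add BLUE to get BRBBBRRBRBB; options L={ 0; 1/2; 3/4; 7/8; 57/64; 229/256; 459/512 } R={ 115/128; 29/32; 15/16; 1 } = 919/1024
step 12: add BLUE to get BRBBBRRBRBBB; options L={ 0; 1/2; 3/4; 7/8; 57/64; 229/256; 459/512; 919/1024 } R={ 115/128; 29/32; 15/16; 1 } = 1839/2048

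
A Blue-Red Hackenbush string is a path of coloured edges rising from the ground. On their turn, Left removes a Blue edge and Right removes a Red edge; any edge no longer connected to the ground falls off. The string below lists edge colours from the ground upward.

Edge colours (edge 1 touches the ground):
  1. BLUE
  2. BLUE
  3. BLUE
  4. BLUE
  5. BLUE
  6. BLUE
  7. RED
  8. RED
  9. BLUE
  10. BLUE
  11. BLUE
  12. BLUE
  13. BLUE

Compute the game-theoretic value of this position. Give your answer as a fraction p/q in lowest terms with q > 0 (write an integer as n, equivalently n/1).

Prefix values for BLUE BLUE BLUE BLUE BLUE BLUE RED RED BLUE BLUE BLUE BLUE BLUE via {L|R} + simplicity:
edge 1 of 13 (BLUE): { 0 | (no moves) } gives 1
edge 2 of 13 (BLUE): { 0,1 | (no moves) } gives 2
edge 3 of 13 (BLUE): { 0,1,2 | (no moves) } gives 3
edge 4 of 13 (BLUE): { 0,1,2,3 | (no moves) } gives 4
edge 5 of 13 (BLUE): { 0,1,2,3,4 | (no moves) } gives 5
edge 6 of 13 (BLUE): { 0,1,2,3,4,5 | (no moves) } gives 6
edge 7 of 13 (RED): { 0,1,2,3,4,5 | 6 } gives 11/2
edge 8 of 13 (RED): { 0,1,2,3,4,5 | 11/2,6 } gives 21/4
edge 9 of 13 (BLUE): { 0,1,2,3,4,5,21/4 | 11/2,6 } gives 43/8
edge 10 of 13 (BLUE): { 0,1,2,3,4,5,21/4,43/8 | 11/2,6 } gives 87/16
edge 11 of 13 (BLUE): { 0,1,2,3,4,5,21/4,43/8,87/16 | 11/2,6 } gives 175/32
edge 12 of 13 (BLUE): { 0,1,2,3,4,5,21/4,43/8,87/16,175/32 | 11/2,6 } gives 351/64
edge 13 of 13 (BLUE): { 0,1,2,3,4,5,21/4,43/8,87/16,175/32,351/64 | 11/2,6 } gives 703/128

703/128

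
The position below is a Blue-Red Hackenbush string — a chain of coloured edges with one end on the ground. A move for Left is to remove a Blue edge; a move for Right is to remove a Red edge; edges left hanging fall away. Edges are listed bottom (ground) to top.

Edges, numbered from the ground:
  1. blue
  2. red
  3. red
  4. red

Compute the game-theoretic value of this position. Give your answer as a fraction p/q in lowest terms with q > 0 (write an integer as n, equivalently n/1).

b: Left { 0 }, Right { — } so simplest 1
br: Left { 0 }, Right { 1 } so simplest 1/2
brr: Left { 0 }, Right { 1/2,1 } so simplest 1/4
brrr: Left { 0 }, Right { 1/4,1/2,1 } so simplest 1/8

1/8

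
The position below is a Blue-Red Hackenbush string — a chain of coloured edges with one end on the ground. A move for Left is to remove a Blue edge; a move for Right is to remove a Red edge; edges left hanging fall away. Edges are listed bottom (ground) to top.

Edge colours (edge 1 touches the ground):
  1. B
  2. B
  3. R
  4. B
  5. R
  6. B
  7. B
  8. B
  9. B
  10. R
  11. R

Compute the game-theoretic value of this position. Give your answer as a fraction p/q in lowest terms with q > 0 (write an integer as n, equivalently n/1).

889/512

1 of 11 · B · max L 0 · min R +∞ so 1
2 of 11 · BB · max L 1 · min R +∞ so 2
3 of 11 · BBR · max L 1 · min R 2 so 3/2
4 of 11 · BBRB · max L 3/2 · min R 2 so 7/4
5 of 11 · BBRBR · max L 3/2 · min R 7/4 so 13/8
6 of 11 · BBRBRB · max L 13/8 · min R 7/4 so 27/16
7 of 11 · BBRBRBB · max L 27/16 · min R 7/4 so 55/32
8 of 11 · BBRBRBBB · max L 55/32 · min R 7/4 so 111/64
9 of 11 · BBRBRBBBB · max L 111/64 · min R 7/4 so 223/128
10 of 11 · BBRBRBBBBR · max L 111/64 · min R 223/128 so 445/256
11 of 11 · BBRBRBBBBRR · max L 111/64 · min R 445/256 so 889/512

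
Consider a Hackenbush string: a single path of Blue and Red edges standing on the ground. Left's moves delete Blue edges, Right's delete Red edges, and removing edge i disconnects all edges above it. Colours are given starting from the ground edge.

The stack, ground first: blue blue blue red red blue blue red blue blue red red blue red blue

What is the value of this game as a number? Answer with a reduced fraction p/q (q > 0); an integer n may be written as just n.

9931/4096

Recurse on prefixes of the 15-edge string blue blue blue red red blue blue red blue blue red red blue red blue:
edge 1 of 15 (blue): { 0 | ∅ } = 1
edge 2 of 15 (blue): { 0; 1 | ∅ } = 2
edge 3 of 15 (blue): { 0; 1; 2 | ∅ } = 3
edge 4 of 15 (red): { 0; 1; 2 | 3 } = 5/2
edge 5 of 15 (red): { 0; 1; 2 | 5/2; 3 } = 9/4
edge 6 of 15 (blue): { 0; 1; 2; 9/4 | 5/2; 3 } = 19/8
edge 7 of 15 (blue): { 0; 1; 2; 9/4; 19/8 | 5/2; 3 } = 39/16
edge 8 of 15 (red): { 0; 1; 2; 9/4; 19/8 | 39/16; 5/2; 3 } = 77/32
edge 9 of 15 (blue): { 0; 1; 2; 9/4; 19/8; 77/32 | 39/16; 5/2; 3 } = 155/64
edge 10 of 15 (blue): { 0; 1; 2; 9/4; 19/8; 77/32; 155/64 | 39/16; 5/2; 3 } = 311/128
edge 11 of 15 (red): { 0; 1; 2; 9/4; 19/8; 77/32; 155/64 | 311/128; 39/16; 5/2; 3 } = 621/256
edge 12 of 15 (red): { 0; 1; 2; 9/4; 19/8; 77/32; 155/64 | 621/256; 311/128; 39/16; 5/2; 3 } = 1241/512
edge 13 of 15 (blue): { 0; 1; 2; 9/4; 19/8; 77/32; 155/64; 1241/512 | 621/256; 311/128; 39/16; 5/2; 3 } = 2483/1024
edge 14 of 15 (red): { 0; 1; 2; 9/4; 19/8; 77/32; 155/64; 1241/512 | 2483/1024; 621/256; 311/128; 39/16; 5/2; 3 } = 4965/2048
edge 15 of 15 (blue): { 0; 1; 2; 9/4; 19/8; 77/32; 155/64; 1241/512; 4965/2048 | 2483/1024; 621/256; 311/128; 39/16; 5/2; 3 } = 9931/4096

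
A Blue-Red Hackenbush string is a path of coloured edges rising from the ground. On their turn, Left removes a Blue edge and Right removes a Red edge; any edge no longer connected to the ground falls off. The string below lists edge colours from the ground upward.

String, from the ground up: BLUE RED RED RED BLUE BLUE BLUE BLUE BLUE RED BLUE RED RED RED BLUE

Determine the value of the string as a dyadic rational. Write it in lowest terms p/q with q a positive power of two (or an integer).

B: Left { 0 }, Right { · } gives simplest 1
BR: Left { 0 }, Right { 1 } gives simplest 1/2
BRR: Left { 0 }, Right { 1/2 1 } gives simplest 1/4
BRRR: Left { 0 }, Right { 1/4 1/2 1 } gives simplest 1/8
BRRRB: Left { 0 1/8 }, Right { 1/4 1/2 1 } gives simplest 3/16
BRRRBB: Left { 0 1/8 3/16 }, Right { 1/4 1/2 1 } gives simplest 7/32
BRRRBBB: Left { 0 1/8 3/16 7/32 }, Right { 1/4 1/2 1 } gives simplest 15/64
BRRRBBBB: Left { 0 1/8 3/16 7/32 15/64 }, Right { 1/4 1/2 1 } gives simplest 31/128
BRRRBBBBB: Left { 0 1/8 3/16 7/32 15/64 31/128 }, Right { 1/4 1/2 1 } gives simplest 63/256
BRRRBBBBBR: Left { 0 1/8 3/16 7/32 15/64 31/128 }, Right { 63/256 1/4 1/2 1 } gives simplest 125/512
BRRRBBBBBRB: Left { 0 1/8 3/16 7/32 15/64 31/128 125/512 }, Right { 63/256 1/4 1/2 1 } gives simplest 251/1024
BRRRBBBBBRBR: Left { 0 1/8 3/16 7/32 15/64 31/128 125/512 }, Right { 251/1024 63/256 1/4 1/2 1 } gives simplest 501/2048
BRRRBBBBBRBRR: Left { 0 1/8 3/16 7/32 15/64 31/128 125/512 }, Right { 501/2048 251/1024 63/256 1/4 1/2 1 } gives simplest 1001/4096
BRRRBBBBBRBRRR: Left { 0 1/8 3/16 7/32 15/64 31/128 125/512 }, Right { 1001/4096 501/2048 251/1024 63/256 1/4 1/2 1 } gives simplest 2001/8192
BRRRBBBBBRBRRRB: Left { 0 1/8 3/16 7/32 15/64 31/128 125/512 2001/8192 }, Right { 1001/4096 501/2048 251/1024 63/256 1/4 1/2 1 } gives simplest 4003/16384

4003/16384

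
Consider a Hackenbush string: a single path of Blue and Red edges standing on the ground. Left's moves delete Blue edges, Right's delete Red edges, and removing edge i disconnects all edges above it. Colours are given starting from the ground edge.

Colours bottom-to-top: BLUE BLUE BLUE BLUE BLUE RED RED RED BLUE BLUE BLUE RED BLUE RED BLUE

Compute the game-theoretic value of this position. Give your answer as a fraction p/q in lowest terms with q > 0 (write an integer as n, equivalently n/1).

Prefix values for BLUE BLUE BLUE BLUE BLUE RED RED RED BLUE BLUE BLUE RED BLUE RED BLUE via {L|R} + simplicity:
B: Left { 0 }, Right { — } gives simplest 1
BB: Left { 0 1 }, Right { — } gives simplest 2
BBB: Left { 0 1 2 }, Right { — } gives simplest 3
BBBB: Left { 0 1 2 3 }, Right { — } gives simplest 4
BBBBB: Left { 0 1 2 3 4 }, Right { — } gives simplest 5
BBBBBR: Left { 0 1 2 3 4 }, Right { 5 } gives simplest 9/2
BBBBBRR: Left { 0 1 2 3 4 }, Right { 9/2 5 } gives simplest 17/4
BBBBBRRR: Left { 0 1 2 3 4 }, Right { 17/4 9/2 5 } gives simplest 33/8
BBBBBRRRB: Left { 0 1 2 3 4 33/8 }, Right { 17/4 9/2 5 } gives simplest 67/16
BBBBBRRRBB: Left { 0 1 2 3 4 33/8 67/16 }, Right { 17/4 9/2 5 } gives simplest 135/32
BBBBBRRRBBB: Left { 0 1 2 3 4 33/8 67/16 135/32 }, Right { 17/4 9/2 5 } gives simplest 271/64
BBBBBRRRBBBR: Left { 0 1 2 3 4 33/8 67/16 135/32 }, Right { 271/64 17/4 9/2 5 } gives simplest 541/128
BBBBBRRRBBBRB: Left { 0 1 2 3 4 33/8 67/16 135/32 541/128 }, Right { 271/64 17/4 9/2 5 } gives simplest 1083/256
BBBBBRRRBBBRBR: Left { 0 1 2 3 4 33/8 67/16 135/32 541/128 }, Right { 1083/256 271/64 17/4 9/2 5 } gives simplest 2165/512
BBBBBRRRBBBRBRB: Left { 0 1 2 3 4 33/8 67/16 135/32 541/128 2165/512 }, Right { 1083/256 271/64 17/4 9/2 5 } gives simplest 4331/1024

4331/1024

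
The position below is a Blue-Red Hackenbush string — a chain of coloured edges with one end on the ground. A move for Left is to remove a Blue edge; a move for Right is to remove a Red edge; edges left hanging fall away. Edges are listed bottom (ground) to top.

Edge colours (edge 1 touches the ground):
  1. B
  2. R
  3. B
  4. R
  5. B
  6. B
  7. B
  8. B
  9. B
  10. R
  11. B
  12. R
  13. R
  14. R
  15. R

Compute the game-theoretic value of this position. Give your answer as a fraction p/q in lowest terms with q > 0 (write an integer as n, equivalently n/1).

12193/16384

Prefix values for B R B R B B B B B R B R R R R via {L|R} + simplicity:
1 of 15 · B · max L 0 · min R +∞ gives 1
2 of 15 · BR · max L 0 · min R 1 gives 1/2
3 of 15 · BRB · max L 1/2 · min R 1 gives 3/4
4 of 15 · BRBR · max L 1/2 · min R 3/4 gives 5/8
5 of 15 · BRBRB · max L 5/8 · min R 3/4 gives 11/16
6 of 15 · BRBRBB · max L 11/16 · min R 3/4 gives 23/32
7 of 15 · BRBRBBB · max L 23/32 · min R 3/4 gives 47/64
8 of 15 · BRBRBBBB · max L 47/64 · min R 3/4 gives 95/128
9 of 15 · BRBRBBBBB · max L 95/128 · min R 3/4 gives 191/256
10 of 15 · BRBRBBBBBR · max L 95/128 · min R 191/256 gives 381/512
11 of 15 · BRBRBBBBBRB · max L 381/512 · min R 191/256 gives 763/1024
12 of 15 · BRBRBBBBBRBR · max L 381/512 · min R 763/1024 gives 1525/2048
13 of 15 · BRBRBBBBBRBRR · max L 381/512 · min R 1525/2048 gives 3049/4096
14 of 15 · BRBRBBBBBRBRRR · max L 381/512 · min R 3049/4096 gives 6097/8192
15 of 15 · BRBRBBBBBRBRRRR · max L 381/512 · min R 6097/8192 gives 12193/16384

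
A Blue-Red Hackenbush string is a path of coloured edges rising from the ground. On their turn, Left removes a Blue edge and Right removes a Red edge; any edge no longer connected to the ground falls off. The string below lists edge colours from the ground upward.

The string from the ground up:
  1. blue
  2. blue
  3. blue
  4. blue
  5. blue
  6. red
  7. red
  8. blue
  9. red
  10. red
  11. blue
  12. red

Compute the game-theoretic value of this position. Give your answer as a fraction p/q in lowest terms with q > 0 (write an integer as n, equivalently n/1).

549/128

G_1 [b]  L=[0]  R=[]  gives 1
G_2 [bb]  L=[0 1]  R=[]  gives 2
G_3 [bbb]  L=[0 1 2]  R=[]  gives 3
G_4 [bbbb]  L=[0 1 2 3]  R=[]  gives 4
G_5 [bbbbb]  L=[0 1 2 3 4]  R=[]  gives 5
G_6 [bbbbbr]  L=[0 1 2 3 4]  R=[5]  gives 9/2
G_7 [bbbbbrr]  L=[0 1 2 3 4]  R=[9/2 5]  gives 17/4
G_8 [bbbbbrrb]  L=[0 1 2 3 4 17/4]  R=[9/2 5]  gives 35/8
G_9 [bbbbbrrbr]  L=[0 1 2 3 4 17/4]  R=[35/8 9/2 5]  gives 69/16
G_10 [bbbbbrrbrr]  L=[0 1 2 3 4 17/4]  R=[69/16 35/8 9/2 5]  gives 137/32
G_11 [bbbbbrrbrrb]  L=[0 1 2 3 4 17/4 137/32]  R=[69/16 35/8 9/2 5]  gives 275/64
G_12 [bbbbbrrbrrbr]  L=[0 1 2 3 4 17/4 137/32]  R=[275/64 69/16 35/8 9/2 5]  gives 549/128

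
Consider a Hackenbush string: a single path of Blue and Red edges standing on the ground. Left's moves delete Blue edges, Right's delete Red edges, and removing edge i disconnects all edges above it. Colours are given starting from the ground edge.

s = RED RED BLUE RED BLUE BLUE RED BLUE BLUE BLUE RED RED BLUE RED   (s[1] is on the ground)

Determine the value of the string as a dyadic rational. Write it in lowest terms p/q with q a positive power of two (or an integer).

-6427/4096

v(R) = { ∅ | 0 } — -1
v(RR) = { ∅ | -1,0 } — -2
v(RRB) = { -2 | -1,0 } — -3/2
v(RRBR) = { -2 | -3/2,-1,0 } — -7/4
v(RRBRB) = { -2,-7/4 | -3/2,-1,0 } — -13/8
v(RRBRBB) = { -2,-7/4,-13/8 | -3/2,-1,0 } — -25/16
v(RRBRBBR) = { -2,-7/4,-13/8 | -25/16,-3/2,-1,0 } — -51/32
v(RRBRBBRB) = { -2,-7/4,-13/8,-51/32 | -25/16,-3/2,-1,0 } — -101/64
v(RRBRBBRBB) = { -2,-7/4,-13/8,-51/32,-101/64 | -25/16,-3/2,-1,0 } — -201/128
v(RRBRBBRBBB) = { -2,-7/4,-13/8,-51/32,-101/64,-201/128 | -25/16,-3/2,-1,0 } — -401/256
v(RRBRBBRBBBR) = { -2,-7/4,-13/8,-51/32,-101/64,-201/128 | -401/256,-25/16,-3/2,-1,0 } — -803/512
v(RRBRBBRBBBRR) = { -2,-7/4,-13/8,-51/32,-101/64,-201/128 | -803/512,-401/256,-25/16,-3/2,-1,0 } — -1607/1024
v(RRBRBBRBBBRRB) = { -2,-7/4,-13/8,-51/32,-101/64,-201/128,-1607/1024 | -803/512,-401/256,-25/16,-3/2,-1,0 } — -3213/2048
v(RRBRBBRBBBRRBR) = { -2,-7/4,-13/8,-51/32,-101/64,-201/128,-1607/1024 | -3213/2048,-803/512,-401/256,-25/16,-3/2,-1,0 } — -6427/4096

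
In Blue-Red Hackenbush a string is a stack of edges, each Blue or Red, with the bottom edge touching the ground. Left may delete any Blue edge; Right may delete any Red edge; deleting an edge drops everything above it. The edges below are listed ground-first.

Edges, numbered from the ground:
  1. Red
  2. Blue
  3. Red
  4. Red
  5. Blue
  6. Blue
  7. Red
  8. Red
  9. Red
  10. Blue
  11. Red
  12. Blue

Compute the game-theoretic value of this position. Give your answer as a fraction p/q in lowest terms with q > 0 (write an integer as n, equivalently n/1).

Prefix values for Red Blue Red Red Blue Blue Red Red Red Blue Red Blue via {L|R} + simplicity:
R: Left { none }, Right { 0 } → simplest -1
RB: Left { -1 }, Right { 0 } → simplest -1/2
RBR: Left { -1 }, Right { -1/2, 0 } → simplest -3/4
RBRR: Left { -1 }, Right { -3/4, -1/2, 0 } → simplest -7/8
RBRRB: Left { -1, -7/8 }, Right { -3/4, -1/2, 0 } → simplest -13/16
RBRRBB: Left { -1, -7/8, -13/16 }, Right { -3/4, -1/2, 0 } → simplest -25/32
RBRRBBR: Left { -1, -7/8, -13/16 }, Right { -25/32, -3/4, -1/2, 0 } → simplest -51/64
RBRRBBRR: Left { -1, -7/8, -13/16 }, Right { -51/64, -25/32, -3/4, -1/2, 0 } → simplest -103/128
RBRRBBRRR: Left { -1, -7/8, -13/16 }, Right { -103/128, -51/64, -25/32, -3/4, -1/2, 0 } → simplest -207/256
RBRRBBRRRB: Left { -1, -7/8, -13/16, -207/256 }, Right { -103/128, -51/64, -25/32, -3/4, -1/2, 0 } → simplest -413/512
RBRRBBRRRBR: Left { -1, -7/8, -13/16, -207/256 }, Right { -413/512, -103/128, -51/64, -25/32, -3/4, -1/2, 0 } → simplest -827/1024
RBRRBBRRRBRB: Left { -1, -7/8, -13/16, -207/256, -827/1024 }, Right { -413/512, -103/128, -51/64, -25/32, -3/4, -1/2, 0 } → simplest -1653/2048

-1653/2048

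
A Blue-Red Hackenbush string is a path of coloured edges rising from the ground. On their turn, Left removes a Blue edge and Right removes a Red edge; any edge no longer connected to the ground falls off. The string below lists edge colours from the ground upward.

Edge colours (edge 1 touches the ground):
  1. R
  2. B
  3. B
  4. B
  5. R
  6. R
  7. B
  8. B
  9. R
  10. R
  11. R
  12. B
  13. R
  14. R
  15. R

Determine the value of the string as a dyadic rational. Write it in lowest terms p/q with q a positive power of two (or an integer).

Prefix values for R B B B R R B B R R R B R R R via {L|R} + simplicity:
G_1 [R]  L=[·]  R=[0]  ⇒ -1
G_2 [RB]  L=[-1]  R=[0]  ⇒ -1/2
G_3 [RBB]  L=[-1, -1/2]  R=[0]  ⇒ -1/4
G_4 [RBBB]  L=[-1, -1/2, -1/4]  R=[0]  ⇒ -1/8
G_5 [RBBBR]  L=[-1, -1/2, -1/4]  R=[-1/8, 0]  ⇒ -3/16
G_6 [RBBBRR]  L=[-1, -1/2, -1/4]  R=[-3/16, -1/8, 0]  ⇒ -7/32
G_7 [RBBBRRB]  L=[-1, -1/2, -1/4, -7/32]  R=[-3/16, -1/8, 0]  ⇒ -13/64
G_8 [RBBBRRBB]  L=[-1, -1/2, -1/4, -7/32, -13/64]  R=[-3/16, -1/8, 0]  ⇒ -25/128
G_9 [RBBBRRBBR]  L=[-1, -1/2, -1/4, -7/32, -13/64]  R=[-25/128, -3/16, -1/8, 0]  ⇒ -51/256
G_10 [RBBBRRBBRR]  L=[-1, -1/2, -1/4, -7/32, -13/64]  R=[-51/256, -25/128, -3/16, -1/8, 0]  ⇒ -103/512
G_11 [RBBBRRBBRRR]  L=[-1, -1/2, -1/4, -7/32, -13/64]  R=[-103/512, -51/256, -25/128, -3/16, -1/8, 0]  ⇒ -207/1024
G_12 [RBBBRRBBRRRB]  L=[-1, -1/2, -1/4, -7/32, -13/64, -207/1024]  R=[-103/512, -51/256, -25/128, -3/16, -1/8, 0]  ⇒ -413/2048
G_13 [RBBBRRBBRRRBR]  L=[-1, -1/2, -1/4, -7/32, -13/64, -207/1024]  R=[-413/2048, -103/512, -51/256, -25/128, -3/16, -1/8, 0]  ⇒ -827/4096
G_14 [RBBBRRBBRRRBRR]  L=[-1, -1/2, -1/4, -7/32, -13/64, -207/1024]  R=[-827/4096, -413/2048, -103/512, -51/256, -25/128, -3/16, -1/8, 0]  ⇒ -1655/8192
G_15 [RBBBRRBBRRRBRRR]  L=[-1, -1/2, -1/4, -7/32, -13/64, -207/1024]  R=[-1655/8192, -827/4096, -413/2048, -103/512, -51/256, -25/128, -3/16, -1/8, 0]  ⇒ -3311/16384

-3311/16384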